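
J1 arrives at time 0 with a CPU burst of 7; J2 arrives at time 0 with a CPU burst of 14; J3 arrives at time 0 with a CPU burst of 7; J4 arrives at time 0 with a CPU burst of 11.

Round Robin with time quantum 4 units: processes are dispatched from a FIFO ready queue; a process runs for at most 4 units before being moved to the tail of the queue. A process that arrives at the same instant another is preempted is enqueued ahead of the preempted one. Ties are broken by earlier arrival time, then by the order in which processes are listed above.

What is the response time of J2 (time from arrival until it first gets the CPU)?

Gantt: | J1 0-4 | J2 4-8 | J3 8-12 | J4 12-16 | J1 16-19 | J2 19-23 | J3 23-26 | J4 26-30 | J2 30-34 | J4 34-37 | J2 37-39 |
Completion: J1=19  J2=39  J3=26  J4=37
Response(J2) = first start − arrival = 4 − 0 = 4

4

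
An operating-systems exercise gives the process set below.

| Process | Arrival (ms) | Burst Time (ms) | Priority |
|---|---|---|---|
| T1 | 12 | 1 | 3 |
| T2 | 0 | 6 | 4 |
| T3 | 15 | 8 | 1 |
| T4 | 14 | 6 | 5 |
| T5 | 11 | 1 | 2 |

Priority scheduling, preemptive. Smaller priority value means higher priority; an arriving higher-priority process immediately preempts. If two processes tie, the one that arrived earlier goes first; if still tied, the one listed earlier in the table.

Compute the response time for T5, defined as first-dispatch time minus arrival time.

Gantt: | T2 0-6 | idle 6-11 | T5 11-12 | T1 12-13 | idle 13-14 | T4 14-15 | T3 15-23 | T4 23-28 |
Completion: T1=13  T2=6  T3=23  T4=28  T5=12
Turnaround (C−A): T1=1  T2=6  T3=8  T4=14  T5=1
Response(T5) = first start − arrival = 11 − 11 = 0

0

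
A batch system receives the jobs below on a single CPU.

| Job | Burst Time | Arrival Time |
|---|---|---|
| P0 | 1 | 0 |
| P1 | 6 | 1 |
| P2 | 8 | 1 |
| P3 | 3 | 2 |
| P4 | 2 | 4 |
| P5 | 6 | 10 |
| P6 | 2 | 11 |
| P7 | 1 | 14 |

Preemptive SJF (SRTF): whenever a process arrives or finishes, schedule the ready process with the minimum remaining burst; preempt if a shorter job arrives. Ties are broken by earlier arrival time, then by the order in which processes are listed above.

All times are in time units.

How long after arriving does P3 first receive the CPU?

0

Timeline: | P0 0-1 | P1 1-2 | P3 2-5 | P4 5-7 | P1 7-12 | P6 12-14 | P7 14-15 | P5 15-21 | P2 21-29 |
Completion: P0=1  P1=12  P2=29  P3=5  P4=7  P5=21  P6=14  P7=15
Turnaround (C−A): P0=1  P1=11  P2=28  P3=3  P4=3  P5=11  P6=3  P7=1
Response(P3) = first start − arrival = 2 − 2 = 0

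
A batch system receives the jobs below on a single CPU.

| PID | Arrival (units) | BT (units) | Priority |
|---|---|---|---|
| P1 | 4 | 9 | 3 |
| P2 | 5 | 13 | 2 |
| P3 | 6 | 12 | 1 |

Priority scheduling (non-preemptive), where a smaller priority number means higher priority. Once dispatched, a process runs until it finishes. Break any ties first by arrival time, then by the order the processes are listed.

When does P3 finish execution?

25

Gantt: | idle 0-4 | P1 4-13 | P3 13-25 | P2 25-38 |
Completion: P1=13  P2=38  P3=25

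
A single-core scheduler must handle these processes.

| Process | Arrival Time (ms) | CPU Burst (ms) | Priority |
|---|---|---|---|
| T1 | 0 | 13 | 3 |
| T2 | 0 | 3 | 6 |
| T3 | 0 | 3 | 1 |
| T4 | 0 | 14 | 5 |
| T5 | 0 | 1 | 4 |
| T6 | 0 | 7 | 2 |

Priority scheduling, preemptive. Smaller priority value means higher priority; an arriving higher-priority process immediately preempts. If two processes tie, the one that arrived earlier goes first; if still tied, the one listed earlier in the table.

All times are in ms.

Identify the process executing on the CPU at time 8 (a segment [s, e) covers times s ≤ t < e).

Gantt: | T3 0-3 | T6 3-10 | T1 10-23 | T5 23-24 | T4 24-38 | T2 38-41 |
Completion: T1=23  T2=41  T3=3  T4=38  T5=24  T6=10

T6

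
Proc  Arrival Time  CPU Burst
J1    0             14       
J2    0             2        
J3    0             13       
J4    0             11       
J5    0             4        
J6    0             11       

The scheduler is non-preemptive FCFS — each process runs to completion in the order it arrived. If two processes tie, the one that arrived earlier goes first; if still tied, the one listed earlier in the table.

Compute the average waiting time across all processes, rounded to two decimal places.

Gantt: | J1 0-14 | J2 14-16 | J3 16-29 | J4 29-40 | J5 40-44 | J6 44-55 |
Completion: J1=14  J2=16  J3=29  J4=40  J5=44  J6=55
Turnaround (C−A): J1=14  J2=16  J3=29  J4=40  J5=44  J6=55
Waiting times: J1=0, J2=14, J3=16, J4=29, J5=40, J6=44
Average waiting = (0+14+16+29+40+44) / 6 = 143/6 = 23.83

23.83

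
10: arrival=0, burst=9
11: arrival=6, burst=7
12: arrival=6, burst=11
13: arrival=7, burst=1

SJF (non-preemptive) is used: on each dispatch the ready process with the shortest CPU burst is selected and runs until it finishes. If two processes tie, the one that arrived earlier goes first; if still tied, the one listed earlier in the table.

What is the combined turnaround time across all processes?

Timeline: | 10 0-9 | 13 9-10 | 11 10-17 | 12 17-28 |
Completion: 10=9  11=17  12=28  13=10
Turnaround (C−A): 10=9  11=11  12=22  13=3
Turnaround = completion − arrival: 10=9, 11=11, 12=22, 13=3
Total turnaround = 9 + 11 + 22 + 3 = 45

45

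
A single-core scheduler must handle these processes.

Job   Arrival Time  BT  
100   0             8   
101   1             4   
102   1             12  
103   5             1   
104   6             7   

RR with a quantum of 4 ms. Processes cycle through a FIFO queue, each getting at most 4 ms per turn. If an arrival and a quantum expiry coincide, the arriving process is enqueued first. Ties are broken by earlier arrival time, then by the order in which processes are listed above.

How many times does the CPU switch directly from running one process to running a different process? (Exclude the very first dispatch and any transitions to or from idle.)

Schedule: | 100 0-4 | 101 4-8 | 102 8-12 | 100 12-16 | 103 16-17 | 104 17-21 | 102 21-25 | 104 25-28 | 102 28-32 |
Completion: 100=16  101=8  102=32  103=17  104=28
Turnaround (C−A): 100=16  101=7  102=31  103=12  104=22

8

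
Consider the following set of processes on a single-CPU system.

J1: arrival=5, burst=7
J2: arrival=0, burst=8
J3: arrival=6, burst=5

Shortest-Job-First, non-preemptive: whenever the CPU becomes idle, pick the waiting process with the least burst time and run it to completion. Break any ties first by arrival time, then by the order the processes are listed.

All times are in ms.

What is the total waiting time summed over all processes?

10

Gantt: | J2 0-8 | J3 8-13 | J1 13-20 |
Completion: J1=20  J2=8  J3=13
Waiting = turnaround − burst: J1=8, J2=0, J3=2
Total waiting = 8 + 0 + 2 = 10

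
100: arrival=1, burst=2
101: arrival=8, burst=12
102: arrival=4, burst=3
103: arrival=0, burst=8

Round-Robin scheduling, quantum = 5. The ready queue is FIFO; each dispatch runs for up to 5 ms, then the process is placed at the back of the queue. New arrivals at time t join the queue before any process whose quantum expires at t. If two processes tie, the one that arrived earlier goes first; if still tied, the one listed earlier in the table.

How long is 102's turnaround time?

Timeline: | 103 0-5 | 100 5-7 | 102 7-10 | 103 10-13 | 101 13-25 |
Completion: 100=7  101=25  102=10  103=13
Turnaround (C−A): 100=6  101=17  102=6  103=13
Turnaround(102) = completion − arrival = 10 − 4 = 6

6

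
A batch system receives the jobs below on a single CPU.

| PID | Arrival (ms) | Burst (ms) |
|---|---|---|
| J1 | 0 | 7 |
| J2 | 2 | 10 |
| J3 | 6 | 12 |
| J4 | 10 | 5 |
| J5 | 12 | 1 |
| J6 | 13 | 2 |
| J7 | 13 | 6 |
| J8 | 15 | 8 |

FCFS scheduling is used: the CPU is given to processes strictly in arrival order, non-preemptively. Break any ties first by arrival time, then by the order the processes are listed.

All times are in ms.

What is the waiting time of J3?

Timeline: | J1 0-7 | J2 7-17 | J3 17-29 | J4 29-34 | J5 34-35 | J6 35-37 | J7 37-43 | J8 43-51 |
Completion: J1=7  J2=17  J3=29  J4=34  J5=35  J6=37  J7=43  J8=51
Turnaround (C−A): J1=7  J2=15  J3=23  J4=24  J5=23  J6=24  J7=30  J8=36
Waiting(J3) = turnaround − burst = 23 − 12 = 11

11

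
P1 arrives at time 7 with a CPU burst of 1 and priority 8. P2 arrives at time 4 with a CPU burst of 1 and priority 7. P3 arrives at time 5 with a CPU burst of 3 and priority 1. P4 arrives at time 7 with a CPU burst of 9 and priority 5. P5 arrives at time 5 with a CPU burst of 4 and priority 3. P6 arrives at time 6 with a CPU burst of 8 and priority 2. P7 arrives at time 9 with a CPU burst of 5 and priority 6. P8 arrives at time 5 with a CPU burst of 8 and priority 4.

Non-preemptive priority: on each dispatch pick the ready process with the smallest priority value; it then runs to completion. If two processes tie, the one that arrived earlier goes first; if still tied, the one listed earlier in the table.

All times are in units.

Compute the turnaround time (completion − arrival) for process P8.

Gantt: | idle 0-4 | P2 4-5 | P3 5-8 | P6 8-16 | P5 16-20 | P8 20-28 | P4 28-37 | P7 37-42 | P1 42-43 |
Completion: P1=43  P2=5  P3=8  P4=37  P5=20  P6=16  P7=42  P8=28
Turnaround (C−A): P1=36  P2=1  P3=3  P4=30  P5=15  P6=10  P7=33  P8=23
Turnaround(P8) = completion − arrival = 28 − 5 = 23

23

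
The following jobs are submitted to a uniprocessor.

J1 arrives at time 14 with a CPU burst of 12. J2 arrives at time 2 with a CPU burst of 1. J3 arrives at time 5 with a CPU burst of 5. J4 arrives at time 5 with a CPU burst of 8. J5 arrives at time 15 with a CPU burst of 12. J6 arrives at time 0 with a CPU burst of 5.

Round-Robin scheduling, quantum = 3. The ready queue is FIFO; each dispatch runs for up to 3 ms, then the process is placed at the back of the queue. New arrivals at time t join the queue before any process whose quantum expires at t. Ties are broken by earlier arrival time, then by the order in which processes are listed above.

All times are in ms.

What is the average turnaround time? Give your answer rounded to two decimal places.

15.17

Timeline: | J6 0-3 | J2 3-4 | J6 4-6 | J3 6-9 | J4 9-12 | J3 12-14 | J4 14-17 | J1 17-20 | J5 20-23 | J4 23-25 | J1 25-28 | J5 28-31 | J1 31-34 | J5 34-37 | J1 37-40 | J5 40-43 |
Completion: J1=40  J2=4  J3=14  J4=25  J5=43  J6=6
Turnaround times: J1=26, J2=2, J3=9, J4=20, J5=28, J6=6
Average turnaround = (26+2+9+20+28+6) / 6 = 91/6 = 15.17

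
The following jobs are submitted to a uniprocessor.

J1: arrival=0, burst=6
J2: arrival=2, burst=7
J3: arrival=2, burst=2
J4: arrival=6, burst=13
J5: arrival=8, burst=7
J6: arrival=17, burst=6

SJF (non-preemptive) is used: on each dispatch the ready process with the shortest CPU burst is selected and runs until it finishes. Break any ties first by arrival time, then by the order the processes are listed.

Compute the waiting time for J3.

4

Timeline: | J1 0-6 | J3 6-8 | J2 8-15 | J5 15-22 | J6 22-28 | J4 28-41 |
Completion: J1=6  J2=15  J3=8  J4=41  J5=22  J6=28
Turnaround (C−A): J1=6  J2=13  J3=6  J4=35  J5=14  J6=11
Waiting(J3) = turnaround − burst = 6 − 2 = 4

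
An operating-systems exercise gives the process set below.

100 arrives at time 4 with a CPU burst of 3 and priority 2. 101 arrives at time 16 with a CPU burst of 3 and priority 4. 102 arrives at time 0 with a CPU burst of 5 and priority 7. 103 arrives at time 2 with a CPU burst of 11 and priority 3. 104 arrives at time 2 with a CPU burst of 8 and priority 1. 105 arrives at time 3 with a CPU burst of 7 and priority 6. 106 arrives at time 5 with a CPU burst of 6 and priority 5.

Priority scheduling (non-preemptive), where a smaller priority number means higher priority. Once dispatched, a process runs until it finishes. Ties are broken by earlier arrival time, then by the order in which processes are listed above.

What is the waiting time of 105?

33

Gantt: | 102 0-5 | 104 5-13 | 100 13-16 | 103 16-27 | 101 27-30 | 106 30-36 | 105 36-43 |
Completion: 100=16  101=30  102=5  103=27  104=13  105=43  106=36
Turnaround (C−A): 100=12  101=14  102=5  103=25  104=11  105=40  106=31
Waiting(105) = turnaround − burst = 40 − 7 = 33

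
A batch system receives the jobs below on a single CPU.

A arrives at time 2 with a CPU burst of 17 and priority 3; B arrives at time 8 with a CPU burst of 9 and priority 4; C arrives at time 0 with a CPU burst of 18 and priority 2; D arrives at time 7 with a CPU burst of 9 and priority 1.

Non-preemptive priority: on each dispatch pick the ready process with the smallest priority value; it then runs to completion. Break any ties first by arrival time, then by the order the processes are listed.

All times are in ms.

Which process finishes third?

A

Timeline: | C 0-18 | D 18-27 | A 27-44 | B 44-53 |
Completion: A=44  B=53  C=18  D=27
Turnaround (C−A): A=42  B=45  C=18  D=20
Finish order: C → D → A → B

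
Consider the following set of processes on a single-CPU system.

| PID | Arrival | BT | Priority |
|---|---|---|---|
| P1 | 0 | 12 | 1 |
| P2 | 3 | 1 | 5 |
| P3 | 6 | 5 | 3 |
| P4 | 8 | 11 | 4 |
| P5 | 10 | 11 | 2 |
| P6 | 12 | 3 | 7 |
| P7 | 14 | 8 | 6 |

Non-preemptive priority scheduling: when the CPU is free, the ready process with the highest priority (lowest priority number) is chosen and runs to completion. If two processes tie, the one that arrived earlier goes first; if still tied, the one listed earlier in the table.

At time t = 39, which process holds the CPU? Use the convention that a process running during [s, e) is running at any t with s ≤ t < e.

P2

Gantt: | P1 0-12 | P5 12-23 | P3 23-28 | P4 28-39 | P2 39-40 | P7 40-48 | P6 48-51 |
Completion: P1=12  P2=40  P3=28  P4=39  P5=23  P6=51  P7=48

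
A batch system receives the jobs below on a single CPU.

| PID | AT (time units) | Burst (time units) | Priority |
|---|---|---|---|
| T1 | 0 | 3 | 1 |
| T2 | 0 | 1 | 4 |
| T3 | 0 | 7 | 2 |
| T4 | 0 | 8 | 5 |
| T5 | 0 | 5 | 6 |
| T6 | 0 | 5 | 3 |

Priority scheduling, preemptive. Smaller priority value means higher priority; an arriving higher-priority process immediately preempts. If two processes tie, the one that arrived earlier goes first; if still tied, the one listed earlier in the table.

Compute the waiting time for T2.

Gantt: | T1 0-3 | T3 3-10 | T6 10-15 | T2 15-16 | T4 16-24 | T5 24-29 |
Completion: T1=3  T2=16  T3=10  T4=24  T5=29  T6=15
Turnaround (C−A): T1=3  T2=16  T3=10  T4=24  T5=29  T6=15
Waiting(T2) = turnaround − burst = 16 − 1 = 15

15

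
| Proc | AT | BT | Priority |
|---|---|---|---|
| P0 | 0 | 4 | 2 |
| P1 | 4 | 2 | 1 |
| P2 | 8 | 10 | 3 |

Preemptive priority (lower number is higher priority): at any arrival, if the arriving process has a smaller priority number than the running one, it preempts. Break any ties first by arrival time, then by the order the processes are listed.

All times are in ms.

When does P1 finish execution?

6

Gantt: | P0 0-4 | P1 4-6 | idle 6-8 | P2 8-18 |
Completion: P0=4  P1=6  P2=18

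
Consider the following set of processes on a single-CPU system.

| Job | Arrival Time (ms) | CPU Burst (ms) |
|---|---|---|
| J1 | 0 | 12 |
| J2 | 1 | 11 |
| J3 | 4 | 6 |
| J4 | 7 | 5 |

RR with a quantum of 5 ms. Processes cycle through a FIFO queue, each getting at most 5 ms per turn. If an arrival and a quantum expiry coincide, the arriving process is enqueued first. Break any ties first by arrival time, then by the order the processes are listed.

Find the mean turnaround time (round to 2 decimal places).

27.75

Timeline: | J1 0-5 | J2 5-10 | J3 10-15 | J1 15-20 | J4 20-25 | J2 25-30 | J3 30-31 | J1 31-33 | J2 33-34 |
Completion: J1=33  J2=34  J3=31  J4=25
Turnaround times: J1=33, J2=33, J3=27, J4=18
Average turnaround = (33+33+27+18) / 4 = 111/4 = 27.75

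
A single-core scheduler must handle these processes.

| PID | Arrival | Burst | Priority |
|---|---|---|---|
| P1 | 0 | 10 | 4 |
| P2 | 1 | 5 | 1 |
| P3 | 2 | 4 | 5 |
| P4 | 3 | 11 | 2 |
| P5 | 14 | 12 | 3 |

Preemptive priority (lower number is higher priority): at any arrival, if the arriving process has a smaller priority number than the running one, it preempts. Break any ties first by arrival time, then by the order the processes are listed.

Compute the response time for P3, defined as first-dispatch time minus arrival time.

Gantt: | P1 0-1 | P2 1-6 | P4 6-17 | P5 17-29 | P1 29-38 | P3 38-42 |
Completion: P1=38  P2=6  P3=42  P4=17  P5=29
Turnaround (C−A): P1=38  P2=5  P3=40  P4=14  P5=15
Response(P3) = first start − arrival = 38 − 2 = 36

36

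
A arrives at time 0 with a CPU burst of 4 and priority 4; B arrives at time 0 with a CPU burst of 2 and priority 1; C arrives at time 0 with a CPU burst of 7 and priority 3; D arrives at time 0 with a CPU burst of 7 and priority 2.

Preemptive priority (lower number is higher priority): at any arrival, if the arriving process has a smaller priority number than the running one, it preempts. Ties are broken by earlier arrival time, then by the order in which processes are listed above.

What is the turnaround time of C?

Schedule: | B 0-2 | D 2-9 | C 9-16 | A 16-20 |
Completion: A=20  B=2  C=16  D=9
Turnaround (C−A): A=20  B=2  C=16  D=9
Turnaround(C) = completion − arrival = 16 − 0 = 16

16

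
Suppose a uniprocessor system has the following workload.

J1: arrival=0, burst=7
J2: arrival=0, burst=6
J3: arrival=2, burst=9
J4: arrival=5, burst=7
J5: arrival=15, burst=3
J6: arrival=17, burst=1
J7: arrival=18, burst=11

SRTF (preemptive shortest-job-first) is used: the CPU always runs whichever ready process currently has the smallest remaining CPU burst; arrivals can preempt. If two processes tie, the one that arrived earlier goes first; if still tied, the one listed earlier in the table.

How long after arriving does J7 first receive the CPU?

15

Schedule: | J2 0-6 | J1 6-13 | J4 13-15 | J5 15-18 | J6 18-19 | J4 19-24 | J3 24-33 | J7 33-44 |
Completion: J1=13  J2=6  J3=33  J4=24  J5=18  J6=19  J7=44
Turnaround (C−A): J1=13  J2=6  J3=31  J4=19  J5=3  J6=2  J7=26
Response(J7) = first start − arrival = 33 − 18 = 15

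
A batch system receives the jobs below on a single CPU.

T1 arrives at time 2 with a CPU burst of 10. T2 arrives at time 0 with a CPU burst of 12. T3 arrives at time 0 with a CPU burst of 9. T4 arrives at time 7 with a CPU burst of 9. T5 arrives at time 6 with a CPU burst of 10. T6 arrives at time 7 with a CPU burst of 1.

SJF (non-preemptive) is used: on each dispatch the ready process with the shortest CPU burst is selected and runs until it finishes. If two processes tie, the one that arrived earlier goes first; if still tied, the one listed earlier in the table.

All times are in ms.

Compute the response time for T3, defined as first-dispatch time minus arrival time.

Timeline: | T3 0-9 | T6 9-10 | T4 10-19 | T1 19-29 | T5 29-39 | T2 39-51 |
Completion: T1=29  T2=51  T3=9  T4=19  T5=39  T6=10
Turnaround (C−A): T1=27  T2=51  T3=9  T4=12  T5=33  T6=3
Response(T3) = first start − arrival = 0 − 0 = 0

0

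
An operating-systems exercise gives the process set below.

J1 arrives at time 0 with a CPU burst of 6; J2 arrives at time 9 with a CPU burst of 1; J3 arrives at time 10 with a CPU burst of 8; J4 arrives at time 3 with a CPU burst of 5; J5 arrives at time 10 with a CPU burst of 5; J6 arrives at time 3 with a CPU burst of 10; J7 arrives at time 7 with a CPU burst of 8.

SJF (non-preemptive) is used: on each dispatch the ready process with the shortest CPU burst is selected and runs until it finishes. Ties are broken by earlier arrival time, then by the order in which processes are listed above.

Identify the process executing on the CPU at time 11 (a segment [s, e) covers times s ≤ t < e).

Timeline: | J1 0-6 | J4 6-11 | J2 11-12 | J5 12-17 | J7 17-25 | J3 25-33 | J6 33-43 |
Completion: J1=6  J2=12  J3=33  J4=11  J5=17  J6=43  J7=25
Turnaround (C−A): J1=6  J2=3  J3=23  J4=8  J5=7  J6=40  J7=18

J2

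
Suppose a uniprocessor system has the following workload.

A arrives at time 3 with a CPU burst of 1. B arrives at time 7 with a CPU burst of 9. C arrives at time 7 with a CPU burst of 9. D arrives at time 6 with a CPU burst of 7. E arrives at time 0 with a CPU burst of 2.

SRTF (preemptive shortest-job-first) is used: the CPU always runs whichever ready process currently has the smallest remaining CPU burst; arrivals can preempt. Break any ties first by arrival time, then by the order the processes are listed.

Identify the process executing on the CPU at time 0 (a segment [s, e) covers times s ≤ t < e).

E

Schedule: | E 0-2 | idle 2-3 | A 3-4 | idle 4-6 | D 6-13 | B 13-22 | C 22-31 |
Completion: A=4  B=22  C=31  D=13  E=2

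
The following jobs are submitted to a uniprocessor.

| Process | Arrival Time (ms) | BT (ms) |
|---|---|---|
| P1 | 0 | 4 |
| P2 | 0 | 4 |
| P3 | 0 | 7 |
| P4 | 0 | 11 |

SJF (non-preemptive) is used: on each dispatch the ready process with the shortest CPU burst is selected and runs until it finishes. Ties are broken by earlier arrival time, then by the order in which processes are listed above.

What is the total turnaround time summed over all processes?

53

Schedule: | P1 0-4 | P2 4-8 | P3 8-15 | P4 15-26 |
Completion: P1=4  P2=8  P3=15  P4=26
Turnaround = completion − arrival: P1=4, P2=8, P3=15, P4=26
Total turnaround = 4 + 8 + 15 + 26 = 53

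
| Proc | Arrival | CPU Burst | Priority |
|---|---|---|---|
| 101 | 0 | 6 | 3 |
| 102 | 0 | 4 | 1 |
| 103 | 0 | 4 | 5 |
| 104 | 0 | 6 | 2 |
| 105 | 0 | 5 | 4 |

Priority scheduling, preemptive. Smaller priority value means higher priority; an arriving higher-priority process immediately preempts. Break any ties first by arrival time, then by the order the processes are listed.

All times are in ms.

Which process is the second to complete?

104

Schedule: | 102 0-4 | 104 4-10 | 101 10-16 | 105 16-21 | 103 21-25 |
Completion: 101=16  102=4  103=25  104=10  105=21
Finish order: 102 → 104 → 101 → 105 → 103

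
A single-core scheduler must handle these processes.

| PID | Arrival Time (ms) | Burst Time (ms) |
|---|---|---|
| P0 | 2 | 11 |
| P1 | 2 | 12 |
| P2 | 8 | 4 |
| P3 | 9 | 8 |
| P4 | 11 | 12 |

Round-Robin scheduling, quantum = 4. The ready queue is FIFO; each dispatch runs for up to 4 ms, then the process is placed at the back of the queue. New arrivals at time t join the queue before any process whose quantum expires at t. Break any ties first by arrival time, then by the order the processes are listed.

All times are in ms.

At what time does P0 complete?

Schedule: | idle 0-2 | P0 2-6 | P1 6-10 | P0 10-14 | P2 14-18 | P3 18-22 | P1 22-26 | P4 26-30 | P0 30-33 | P3 33-37 | P1 37-41 | P4 41-49 |
Completion: P0=33  P1=41  P2=18  P3=37  P4=49

33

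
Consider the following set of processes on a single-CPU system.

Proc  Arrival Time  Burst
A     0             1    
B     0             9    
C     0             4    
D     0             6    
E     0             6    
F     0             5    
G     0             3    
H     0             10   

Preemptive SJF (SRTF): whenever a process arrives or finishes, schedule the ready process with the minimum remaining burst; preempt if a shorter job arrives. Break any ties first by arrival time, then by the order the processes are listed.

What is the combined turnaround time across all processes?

148

Schedule: | A 0-1 | G 1-4 | C 4-8 | F 8-13 | D 13-19 | E 19-25 | B 25-34 | H 34-44 |
Completion: A=1  B=34  C=8  D=19  E=25  F=13  G=4  H=44
Turnaround (C−A): A=1  B=34  C=8  D=19  E=25  F=13  G=4  H=44
Turnaround = completion − arrival: A=1, B=34, C=8, D=19, E=25, F=13, G=4, H=44
Total turnaround = 1 + 34 + 8 + 19 + 25 + 13 + 4 + 44 = 148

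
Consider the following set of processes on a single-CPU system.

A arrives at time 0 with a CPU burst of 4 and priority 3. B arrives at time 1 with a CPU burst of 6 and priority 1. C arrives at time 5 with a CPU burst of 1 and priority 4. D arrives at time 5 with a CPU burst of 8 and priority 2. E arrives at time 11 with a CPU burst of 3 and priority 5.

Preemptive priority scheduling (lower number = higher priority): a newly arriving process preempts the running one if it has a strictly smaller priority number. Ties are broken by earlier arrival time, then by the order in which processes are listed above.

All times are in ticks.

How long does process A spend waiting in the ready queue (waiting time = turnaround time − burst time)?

Timeline: | A 0-1 | B 1-7 | D 7-15 | A 15-18 | C 18-19 | E 19-22 |
Completion: A=18  B=7  C=19  D=15  E=22
Turnaround (C−A): A=18  B=6  C=14  D=10  E=11
Waiting(A) = turnaround − burst = 18 − 4 = 14

14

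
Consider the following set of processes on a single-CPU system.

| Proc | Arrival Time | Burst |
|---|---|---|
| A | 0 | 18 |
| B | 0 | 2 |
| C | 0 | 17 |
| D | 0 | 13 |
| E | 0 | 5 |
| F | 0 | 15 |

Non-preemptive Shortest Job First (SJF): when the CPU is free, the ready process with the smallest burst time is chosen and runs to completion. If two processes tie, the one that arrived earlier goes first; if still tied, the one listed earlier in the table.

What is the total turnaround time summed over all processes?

Timeline: | B 0-2 | E 2-7 | D 7-20 | F 20-35 | C 35-52 | A 52-70 |
Completion: A=70  B=2  C=52  D=20  E=7  F=35
Turnaround (C−A): A=70  B=2  C=52  D=20  E=7  F=35
Turnaround = completion − arrival: A=70, B=2, C=52, D=20, E=7, F=35
Total turnaround = 70 + 2 + 52 + 20 + 7 + 35 = 186

186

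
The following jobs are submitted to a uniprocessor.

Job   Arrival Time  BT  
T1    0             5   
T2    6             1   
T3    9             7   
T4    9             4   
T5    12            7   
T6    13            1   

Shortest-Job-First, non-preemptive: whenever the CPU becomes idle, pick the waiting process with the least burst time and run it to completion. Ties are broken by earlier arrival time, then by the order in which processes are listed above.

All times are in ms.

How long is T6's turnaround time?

Timeline: | T1 0-5 | idle 5-6 | T2 6-7 | idle 7-9 | T4 9-13 | T6 13-14 | T3 14-21 | T5 21-28 |
Completion: T1=5  T2=7  T3=21  T4=13  T5=28  T6=14
Turnaround (C−A): T1=5  T2=1  T3=12  T4=4  T5=16  T6=1
Turnaround(T6) = completion − arrival = 14 − 13 = 1

1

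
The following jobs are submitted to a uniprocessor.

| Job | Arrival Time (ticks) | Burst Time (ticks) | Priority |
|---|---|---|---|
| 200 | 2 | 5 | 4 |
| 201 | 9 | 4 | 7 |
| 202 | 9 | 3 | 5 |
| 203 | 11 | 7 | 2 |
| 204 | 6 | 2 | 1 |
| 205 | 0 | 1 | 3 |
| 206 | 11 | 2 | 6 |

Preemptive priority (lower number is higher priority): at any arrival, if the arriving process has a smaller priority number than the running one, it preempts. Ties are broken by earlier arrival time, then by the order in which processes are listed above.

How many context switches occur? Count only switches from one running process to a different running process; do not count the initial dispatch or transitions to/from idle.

7

Timeline: | 205 0-1 | idle 1-2 | 200 2-6 | 204 6-8 | 200 8-9 | 202 9-11 | 203 11-18 | 202 18-19 | 206 19-21 | 201 21-25 |
Completion: 200=9  201=25  202=19  203=18  204=8  205=1  206=21
Turnaround (C−A): 200=7  201=16  202=10  203=7  204=2  205=1  206=10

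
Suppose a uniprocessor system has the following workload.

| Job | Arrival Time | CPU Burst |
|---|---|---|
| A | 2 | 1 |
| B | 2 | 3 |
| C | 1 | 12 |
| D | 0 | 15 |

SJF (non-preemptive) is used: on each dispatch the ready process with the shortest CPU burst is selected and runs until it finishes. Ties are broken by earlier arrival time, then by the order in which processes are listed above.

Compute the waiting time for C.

18

Gantt: | D 0-15 | A 15-16 | B 16-19 | C 19-31 |
Completion: A=16  B=19  C=31  D=15
Waiting(C) = turnaround − burst = 30 − 12 = 18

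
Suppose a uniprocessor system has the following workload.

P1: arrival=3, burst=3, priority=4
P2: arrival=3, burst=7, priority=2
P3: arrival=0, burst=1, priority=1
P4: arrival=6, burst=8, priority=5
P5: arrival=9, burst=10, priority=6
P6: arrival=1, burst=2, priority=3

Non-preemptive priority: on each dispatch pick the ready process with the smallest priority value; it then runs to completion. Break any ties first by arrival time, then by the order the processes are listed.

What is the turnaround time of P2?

7

Timeline: | P3 0-1 | P6 1-3 | P2 3-10 | P1 10-13 | P4 13-21 | P5 21-31 |
Completion: P1=13  P2=10  P3=1  P4=21  P5=31  P6=3
Turnaround (C−A): P1=10  P2=7  P3=1  P4=15  P5=22  P6=2
Turnaround(P2) = completion − arrival = 10 − 3 = 7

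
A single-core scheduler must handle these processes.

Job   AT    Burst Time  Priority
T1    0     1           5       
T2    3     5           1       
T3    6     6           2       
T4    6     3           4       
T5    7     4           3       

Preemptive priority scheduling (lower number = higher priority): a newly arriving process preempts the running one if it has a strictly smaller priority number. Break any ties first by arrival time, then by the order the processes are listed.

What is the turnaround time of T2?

Schedule: | T1 0-1 | idle 1-3 | T2 3-8 | T3 8-14 | T5 14-18 | T4 18-21 |
Completion: T1=1  T2=8  T3=14  T4=21  T5=18
Turnaround(T2) = completion − arrival = 8 − 3 = 5

5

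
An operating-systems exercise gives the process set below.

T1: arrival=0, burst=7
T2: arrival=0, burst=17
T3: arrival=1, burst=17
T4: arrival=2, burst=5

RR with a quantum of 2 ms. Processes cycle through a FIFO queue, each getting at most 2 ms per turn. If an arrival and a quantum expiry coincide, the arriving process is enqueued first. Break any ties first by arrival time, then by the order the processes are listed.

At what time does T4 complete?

23

Schedule: | T1 0-2 | T2 2-4 | T3 4-6 | T4 6-8 | T1 8-10 | T2 10-12 | T3 12-14 | T4 14-16 | T1 16-18 | T2 18-20 | T3 20-22 | T4 22-23 | T1 23-24 | T2 24-26 | T3 26-28 | T2 28-30 | T3 30-32 | T2 32-34 | T3 34-36 | T2 36-38 | T3 38-40 | T2 40-42 | T3 42-44 | T2 44-45 | T3 45-46 |
Completion: T1=24  T2=45  T3=46  T4=23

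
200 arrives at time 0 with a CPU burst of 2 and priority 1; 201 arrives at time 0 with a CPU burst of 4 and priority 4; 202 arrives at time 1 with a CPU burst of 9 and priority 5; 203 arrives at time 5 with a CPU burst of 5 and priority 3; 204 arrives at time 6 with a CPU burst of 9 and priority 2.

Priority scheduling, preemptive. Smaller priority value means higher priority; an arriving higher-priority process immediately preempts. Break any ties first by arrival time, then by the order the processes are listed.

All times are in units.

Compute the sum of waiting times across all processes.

44

Gantt: | 200 0-2 | 201 2-5 | 203 5-6 | 204 6-15 | 203 15-19 | 201 19-20 | 202 20-29 |
Completion: 200=2  201=20  202=29  203=19  204=15
Turnaround (C−A): 200=2  201=20  202=28  203=14  204=9
Waiting = turnaround − burst: 200=0, 201=16, 202=19, 203=9, 204=0
Total waiting = 0 + 16 + 19 + 9 + 0 = 44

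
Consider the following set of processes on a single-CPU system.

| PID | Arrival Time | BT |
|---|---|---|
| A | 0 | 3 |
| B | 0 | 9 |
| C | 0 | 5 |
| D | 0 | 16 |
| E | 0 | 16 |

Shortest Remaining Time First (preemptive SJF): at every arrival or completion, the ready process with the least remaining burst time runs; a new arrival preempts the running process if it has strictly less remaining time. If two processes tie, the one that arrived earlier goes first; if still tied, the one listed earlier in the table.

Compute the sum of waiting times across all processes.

61

Schedule: | A 0-3 | C 3-8 | B 8-17 | D 17-33 | E 33-49 |
Completion: A=3  B=17  C=8  D=33  E=49
Turnaround (C−A): A=3  B=17  C=8  D=33  E=49
Waiting = turnaround − burst: A=0, B=8, C=3, D=17, E=33
Total waiting = 0 + 8 + 3 + 17 + 33 = 61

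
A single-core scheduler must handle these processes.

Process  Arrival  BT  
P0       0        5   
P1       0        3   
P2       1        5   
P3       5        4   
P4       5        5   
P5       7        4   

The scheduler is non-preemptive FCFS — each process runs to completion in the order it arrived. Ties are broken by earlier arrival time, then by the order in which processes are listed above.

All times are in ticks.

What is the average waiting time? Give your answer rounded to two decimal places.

7.83

Timeline: | P0 0-5 | P1 5-8 | P2 8-13 | P3 13-17 | P4 17-22 | P5 22-26 |
Completion: P0=5  P1=8  P2=13  P3=17  P4=22  P5=26
Waiting times: P0=0, P1=5, P2=7, P3=8, P4=12, P5=15
Average waiting = (0+5+7+8+12+15) / 6 = 47/6 = 7.83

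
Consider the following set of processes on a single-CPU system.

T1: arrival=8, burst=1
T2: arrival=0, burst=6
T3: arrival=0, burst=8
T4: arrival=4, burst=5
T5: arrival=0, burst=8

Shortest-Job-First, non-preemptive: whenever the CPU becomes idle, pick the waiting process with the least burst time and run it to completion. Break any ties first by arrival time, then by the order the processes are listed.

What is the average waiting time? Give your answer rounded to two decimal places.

Timeline: | T2 0-6 | T4 6-11 | T1 11-12 | T3 12-20 | T5 20-28 |
Completion: T1=12  T2=6  T3=20  T4=11  T5=28
Turnaround (C−A): T1=4  T2=6  T3=20  T4=7  T5=28
Waiting times: T1=3, T2=0, T3=12, T4=2, T5=20
Average waiting = (3+0+12+2+20) / 5 = 37/5 = 7.40

7.40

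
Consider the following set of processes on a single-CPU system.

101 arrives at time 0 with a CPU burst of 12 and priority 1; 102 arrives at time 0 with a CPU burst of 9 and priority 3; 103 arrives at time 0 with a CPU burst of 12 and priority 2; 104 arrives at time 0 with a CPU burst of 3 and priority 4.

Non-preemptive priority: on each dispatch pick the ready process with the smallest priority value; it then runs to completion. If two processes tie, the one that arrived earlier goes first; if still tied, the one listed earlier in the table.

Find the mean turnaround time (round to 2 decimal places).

26.25

Timeline: | 101 0-12 | 103 12-24 | 102 24-33 | 104 33-36 |
Completion: 101=12  102=33  103=24  104=36
Turnaround (C−A): 101=12  102=33  103=24  104=36
Turnaround times: 101=12, 102=33, 103=24, 104=36
Average turnaround = (12+33+24+36) / 4 = 105/4 = 26.25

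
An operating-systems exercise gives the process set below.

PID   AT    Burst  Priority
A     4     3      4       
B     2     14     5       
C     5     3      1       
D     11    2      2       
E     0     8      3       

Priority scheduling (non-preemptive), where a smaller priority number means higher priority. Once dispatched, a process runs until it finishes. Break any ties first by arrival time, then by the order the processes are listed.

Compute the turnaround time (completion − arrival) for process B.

Schedule: | E 0-8 | C 8-11 | D 11-13 | A 13-16 | B 16-30 |
Completion: A=16  B=30  C=11  D=13  E=8
Turnaround (C−A): A=12  B=28  C=6  D=2  E=8
Turnaround(B) = completion − arrival = 30 − 2 = 28

28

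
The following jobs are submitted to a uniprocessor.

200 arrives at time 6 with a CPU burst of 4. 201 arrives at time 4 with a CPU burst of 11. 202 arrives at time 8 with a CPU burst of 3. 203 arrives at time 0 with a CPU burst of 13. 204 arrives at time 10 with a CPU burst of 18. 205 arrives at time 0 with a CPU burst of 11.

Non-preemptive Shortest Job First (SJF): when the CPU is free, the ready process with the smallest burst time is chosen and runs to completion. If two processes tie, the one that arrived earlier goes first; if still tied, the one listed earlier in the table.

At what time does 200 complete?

18

Gantt: | 205 0-11 | 202 11-14 | 200 14-18 | 201 18-29 | 203 29-42 | 204 42-60 |
Completion: 200=18  201=29  202=14  203=42  204=60  205=11
Turnaround (C−A): 200=12  201=25  202=6  203=42  204=50  205=11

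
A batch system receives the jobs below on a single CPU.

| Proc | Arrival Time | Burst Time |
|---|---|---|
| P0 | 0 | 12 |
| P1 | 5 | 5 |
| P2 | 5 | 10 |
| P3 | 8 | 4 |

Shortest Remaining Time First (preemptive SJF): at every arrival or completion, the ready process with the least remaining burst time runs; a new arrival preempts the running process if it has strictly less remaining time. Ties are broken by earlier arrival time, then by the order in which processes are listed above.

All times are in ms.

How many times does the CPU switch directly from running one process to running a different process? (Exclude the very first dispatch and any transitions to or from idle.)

4

Schedule: | P0 0-5 | P1 5-10 | P3 10-14 | P0 14-21 | P2 21-31 |
Completion: P0=21  P1=10  P2=31  P3=14
Turnaround (C−A): P0=21  P1=5  P2=26  P3=6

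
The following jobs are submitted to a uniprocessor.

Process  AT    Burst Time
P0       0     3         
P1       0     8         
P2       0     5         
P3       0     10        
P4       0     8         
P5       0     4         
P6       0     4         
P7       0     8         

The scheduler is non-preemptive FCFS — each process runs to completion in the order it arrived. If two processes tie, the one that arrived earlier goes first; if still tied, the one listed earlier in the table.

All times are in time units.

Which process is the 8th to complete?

P7

Schedule: | P0 0-3 | P1 3-11 | P2 11-16 | P3 16-26 | P4 26-34 | P5 34-38 | P6 38-42 | P7 42-50 |
Completion: P0=3  P1=11  P2=16  P3=26  P4=34  P5=38  P6=42  P7=50
Finish order: P0 → P1 → P2 → P3 → P4 → P5 → P6 → P7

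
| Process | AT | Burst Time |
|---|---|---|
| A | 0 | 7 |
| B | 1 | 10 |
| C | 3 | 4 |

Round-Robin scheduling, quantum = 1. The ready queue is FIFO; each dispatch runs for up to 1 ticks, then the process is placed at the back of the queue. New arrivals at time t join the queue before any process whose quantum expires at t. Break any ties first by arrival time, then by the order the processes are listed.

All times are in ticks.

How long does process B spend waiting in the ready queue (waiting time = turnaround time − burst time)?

10

Gantt: | A 0-1 | B 1-2 | A 2-3 | B 3-4 | C 4-5 | A 5-6 | B 6-7 | C 7-8 | A 8-9 | B 9-10 | C 10-11 | A 11-12 | B 12-13 | C 13-14 | A 14-15 | B 15-16 | A 16-17 | B 17-21 |
Completion: A=17  B=21  C=14
Waiting(B) = turnaround − burst = 20 − 10 = 10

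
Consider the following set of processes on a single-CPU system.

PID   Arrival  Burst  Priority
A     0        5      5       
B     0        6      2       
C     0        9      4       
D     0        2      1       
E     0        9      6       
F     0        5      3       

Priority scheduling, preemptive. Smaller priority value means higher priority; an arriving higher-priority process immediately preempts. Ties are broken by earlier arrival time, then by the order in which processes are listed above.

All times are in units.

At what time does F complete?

13

Schedule: | D 0-2 | B 2-8 | F 8-13 | C 13-22 | A 22-27 | E 27-36 |
Completion: A=27  B=8  C=22  D=2  E=36  F=13
Turnaround (C−A): A=27  B=8  C=22  D=2  E=36  F=13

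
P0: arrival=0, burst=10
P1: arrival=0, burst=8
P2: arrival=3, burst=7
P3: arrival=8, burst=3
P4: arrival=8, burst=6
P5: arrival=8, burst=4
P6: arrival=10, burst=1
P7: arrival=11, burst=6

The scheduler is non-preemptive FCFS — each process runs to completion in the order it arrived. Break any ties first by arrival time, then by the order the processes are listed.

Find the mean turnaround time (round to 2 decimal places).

23.63

Schedule: | P0 0-10 | P1 10-18 | P2 18-25 | P3 25-28 | P4 28-34 | P5 34-38 | P6 38-39 | P7 39-45 |
Completion: P0=10  P1=18  P2=25  P3=28  P4=34  P5=38  P6=39  P7=45
Turnaround times: P0=10, P1=18, P2=22, P3=20, P4=26, P5=30, P6=29, P7=34
Average turnaround = (10+18+22+20+26+30+29+34) / 8 = 189/8 = 23.63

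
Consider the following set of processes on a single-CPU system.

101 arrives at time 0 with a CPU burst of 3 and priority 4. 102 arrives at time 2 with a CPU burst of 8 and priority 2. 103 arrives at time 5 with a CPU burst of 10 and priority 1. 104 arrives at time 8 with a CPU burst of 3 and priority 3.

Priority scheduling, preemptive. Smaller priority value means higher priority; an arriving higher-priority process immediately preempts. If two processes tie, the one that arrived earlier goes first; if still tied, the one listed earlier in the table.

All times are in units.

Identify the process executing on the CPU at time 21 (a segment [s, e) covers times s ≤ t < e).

104

Gantt: | 101 0-2 | 102 2-5 | 103 5-15 | 102 15-20 | 104 20-23 | 101 23-24 |
Completion: 101=24  102=20  103=15  104=23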